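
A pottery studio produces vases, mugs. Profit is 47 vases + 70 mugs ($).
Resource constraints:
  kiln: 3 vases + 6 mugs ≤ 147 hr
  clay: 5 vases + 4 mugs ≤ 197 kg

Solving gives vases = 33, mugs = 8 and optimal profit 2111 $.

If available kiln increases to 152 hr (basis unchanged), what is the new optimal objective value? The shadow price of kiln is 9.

Δb = 5, so new z* = 2111 + (9)·(5) = 2111 + 45 = 2156.

2156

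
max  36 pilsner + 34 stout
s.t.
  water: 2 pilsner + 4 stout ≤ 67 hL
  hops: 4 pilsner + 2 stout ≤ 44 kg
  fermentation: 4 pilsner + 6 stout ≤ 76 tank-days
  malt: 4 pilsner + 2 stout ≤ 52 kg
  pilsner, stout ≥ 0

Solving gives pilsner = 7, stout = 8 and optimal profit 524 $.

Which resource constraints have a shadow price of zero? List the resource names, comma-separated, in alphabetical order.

malt, water

water: 46/67 (slack 21)
hops: 44/44 (binding)
fermentation: 76/76 (binding)
malt: 44/52 (slack 8)
By complementary slackness, a constraint with positive slack has shadow price 0 → malt, water.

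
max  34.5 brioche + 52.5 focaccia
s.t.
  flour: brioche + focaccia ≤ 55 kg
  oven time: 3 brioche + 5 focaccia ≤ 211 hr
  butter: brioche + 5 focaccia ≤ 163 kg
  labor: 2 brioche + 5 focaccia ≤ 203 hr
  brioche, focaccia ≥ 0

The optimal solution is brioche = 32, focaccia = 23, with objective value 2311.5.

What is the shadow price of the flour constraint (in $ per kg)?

7.5

At the optimum: flour uses 55 of 55 (binding); oven time uses 211 of 211 (binding); butter uses 147 of 163 (slack = 16); labor uses 179 of 203 (slack = 24).
Slack constraints have shadow price 0 (complementary slackness).
Dual feasibility on the basic columns requires 1·y_flour + 3·y_oven time = 34.5, 1·y_flour + 5·y_oven time = 52.5.
Solving: y_flour = 7.5, y_oven time = 9.
Shadow price of flour = 7.5.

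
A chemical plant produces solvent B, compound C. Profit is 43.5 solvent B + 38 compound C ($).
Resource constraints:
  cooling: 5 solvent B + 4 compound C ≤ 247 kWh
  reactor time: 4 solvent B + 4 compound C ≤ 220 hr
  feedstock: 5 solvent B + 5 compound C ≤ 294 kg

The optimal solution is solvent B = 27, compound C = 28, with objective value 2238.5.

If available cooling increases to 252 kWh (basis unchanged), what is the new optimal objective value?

2266

Binding: cooling and reactor time. Non-binding: feedstock (19 unused).
Slack constraints have shadow price 0 (complementary slackness).
Dual feasibility on the basic columns requires 5·y_cooling + 4·y_reactor time = 43.5, 4·y_cooling + 4·y_reactor time = 38.
This yields shadow prices y_cooling = 5.5, y_reactor time = 4.
Δz = y_cooling·Δb = 5.5 × (5) = 27.5, so new z* = 2238.5 + 27.5 = 2266.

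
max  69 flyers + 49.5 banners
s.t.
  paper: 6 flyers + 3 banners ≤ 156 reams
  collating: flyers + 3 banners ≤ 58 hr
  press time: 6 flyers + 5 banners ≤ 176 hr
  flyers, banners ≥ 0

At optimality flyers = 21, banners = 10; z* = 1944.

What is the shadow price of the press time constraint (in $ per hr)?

Check each constraint at x*: paper 156/156 (tight); collating 51/58 (slack 7); press time 176/176 (tight).
By complementary slackness, y = 0 for the non-binding constraint.
From A_Bᵀ y = c: 6·y_paper + 6·y_press time = 69; 3·y_paper + 5·y_press time = 49.5.
This yields shadow prices y_paper = 4, y_press time = 7.5.
Shadow price of press time = 7.5.

7.5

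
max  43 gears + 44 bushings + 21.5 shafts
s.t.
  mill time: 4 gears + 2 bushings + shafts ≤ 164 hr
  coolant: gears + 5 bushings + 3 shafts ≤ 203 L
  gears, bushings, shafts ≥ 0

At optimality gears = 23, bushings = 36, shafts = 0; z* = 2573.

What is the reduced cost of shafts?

Both mill time and coolant are binding at x*.
The binding rows give the dual system: 4·y_mill time + 1·y_coolant = 43 and 2·y_mill time + 5·y_coolant = 44.
→ y_mill time = 9.5 and y_coolant = 5.
Reduced cost of shafts: c₃ − yᵀa₃ = 21.5 − (9.5·1 + 5·3) = 21.5 − 24.5 = -3.

-3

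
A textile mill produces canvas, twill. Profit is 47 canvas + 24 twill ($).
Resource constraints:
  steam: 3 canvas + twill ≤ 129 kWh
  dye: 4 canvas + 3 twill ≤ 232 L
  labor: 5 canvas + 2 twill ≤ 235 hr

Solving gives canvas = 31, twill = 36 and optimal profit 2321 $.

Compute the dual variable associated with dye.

Binding: steam and dye. Non-binding: labor (8 unused).
By complementary slackness, y = 0 for the non-binding constraint.
Dual feasibility on the basic columns requires 3·y_steam + 4·y_dye = 47, 1·y_steam + 3·y_dye = 24.
This yields shadow prices y_steam = 9, y_dye = 5.
Shadow price of dye = 5.

5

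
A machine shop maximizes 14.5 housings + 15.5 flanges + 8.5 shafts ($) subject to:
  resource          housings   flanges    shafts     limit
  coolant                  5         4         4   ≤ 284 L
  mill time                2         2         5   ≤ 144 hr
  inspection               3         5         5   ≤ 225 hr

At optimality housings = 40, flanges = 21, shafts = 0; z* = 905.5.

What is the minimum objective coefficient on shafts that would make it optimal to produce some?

15.5

Check each constraint at x*: coolant 284/284 (tight); mill time 122/144 (slack 22); inspection 225/225 (tight).
Slack constraints have shadow price 0 (complementary slackness).
From A_Bᵀ y = c: 5·y_coolant + 3·y_inspection = 14.5; 4·y_coolant + 5·y_inspection = 15.5.
→ y_coolant = 2 and y_inspection = 1.5.
shafts enters the basis when its profit ≥ yᵀa₃ = 2·4 + 1.5·5 = 15.5.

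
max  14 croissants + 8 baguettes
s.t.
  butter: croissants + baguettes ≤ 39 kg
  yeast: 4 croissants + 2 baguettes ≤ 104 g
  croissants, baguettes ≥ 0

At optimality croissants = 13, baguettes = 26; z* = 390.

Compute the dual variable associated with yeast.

At the optimum: butter uses 39 of 39 (binding); yeast uses 104 of 104 (binding).
Dual feasibility on the basic columns requires 1·y_butter + 4·y_yeast = 14, 1·y_butter + 2·y_yeast = 8.
→ y_butter = 2 and y_yeast = 3.
Shadow price of yeast = 3.

3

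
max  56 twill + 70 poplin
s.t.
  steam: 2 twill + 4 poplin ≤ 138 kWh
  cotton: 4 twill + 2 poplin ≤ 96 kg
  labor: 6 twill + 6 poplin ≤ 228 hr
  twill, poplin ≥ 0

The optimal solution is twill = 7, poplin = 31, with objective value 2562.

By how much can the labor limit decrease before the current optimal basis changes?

21

Binding constraints: steam, labor. The basis is B = [[2,4],[6,6]] with det -12.
Per unit decrease in labor, x* moves by d = (-0.3333, 0.1667).
The basis stays optimal until twill reaches 0; allowable decrease = 21 hr.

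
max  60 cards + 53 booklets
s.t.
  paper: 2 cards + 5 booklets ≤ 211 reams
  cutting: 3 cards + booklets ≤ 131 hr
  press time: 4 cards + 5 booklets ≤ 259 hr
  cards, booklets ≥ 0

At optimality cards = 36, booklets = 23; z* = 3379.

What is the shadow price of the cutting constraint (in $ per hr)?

8

Check each constraint at x*: paper 187/211 (slack 24); cutting 131/131 (tight); press time 259/259 (tight).
Since paper is not tight, its dual is 0.
The binding rows give the dual system: 3·y_cutting + 4·y_press time = 60 and 1·y_cutting + 5·y_press time = 53.
Solving: y_cutting = 8, y_press time = 9.
Shadow price of cutting = 8.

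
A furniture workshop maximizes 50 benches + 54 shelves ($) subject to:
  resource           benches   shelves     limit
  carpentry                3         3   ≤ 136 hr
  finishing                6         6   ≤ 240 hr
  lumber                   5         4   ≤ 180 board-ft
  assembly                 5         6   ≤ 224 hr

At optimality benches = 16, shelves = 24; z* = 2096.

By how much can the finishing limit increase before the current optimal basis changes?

Binding constraints: finishing, assembly. The basis is B = [[6,6],[5,6]] with det 6.
Per unit increase in finishing, x* moves by d = (1, -0.8333).
The basis stays optimal until lumber becomes binding; allowable increase = 2.4 hr.

2.4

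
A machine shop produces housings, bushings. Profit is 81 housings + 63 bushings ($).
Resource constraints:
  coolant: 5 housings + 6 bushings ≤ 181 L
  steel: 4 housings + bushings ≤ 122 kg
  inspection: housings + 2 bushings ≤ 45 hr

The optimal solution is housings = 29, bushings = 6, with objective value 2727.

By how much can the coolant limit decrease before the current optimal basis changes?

28.5

Binding constraints: coolant, steel. The basis is B = [[5,6],[4,1]] with det -19.
Per unit decrease in coolant, x* moves by d = (0.0526, -0.2105).
The basis stays optimal until bushings reaches 0; allowable decrease = 28.5 L.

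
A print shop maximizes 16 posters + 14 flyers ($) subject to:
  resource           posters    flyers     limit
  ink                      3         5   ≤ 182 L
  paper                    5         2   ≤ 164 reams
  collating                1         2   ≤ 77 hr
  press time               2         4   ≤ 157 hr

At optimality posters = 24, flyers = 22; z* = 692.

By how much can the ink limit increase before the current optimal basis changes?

21.375

Binding constraints: ink, paper. The basis is B = [[3,5],[5,2]] with det -19.
Per unit increase in ink, x* moves by d = (-0.1053, 0.2632).
The basis stays optimal until collating becomes binding; allowable increase = 21.375 L.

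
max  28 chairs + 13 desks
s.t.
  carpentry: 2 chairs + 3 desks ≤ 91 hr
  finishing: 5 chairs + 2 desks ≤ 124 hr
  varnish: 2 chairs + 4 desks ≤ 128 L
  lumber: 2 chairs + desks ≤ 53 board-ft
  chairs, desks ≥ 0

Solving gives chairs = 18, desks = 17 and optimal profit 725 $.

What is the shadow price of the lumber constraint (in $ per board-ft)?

9

Binding: finishing and lumber. Non-binding: carpentry (4 unused), varnish (24 unused).
Slack constraints have shadow price 0 (complementary slackness).
Dual feasibility on the basic columns requires 5·y_finishing + 2·y_lumber = 28, 2·y_finishing + 1·y_lumber = 13.
Solving: y_finishing = 2, y_lumber = 9.
Shadow price of lumber = 9.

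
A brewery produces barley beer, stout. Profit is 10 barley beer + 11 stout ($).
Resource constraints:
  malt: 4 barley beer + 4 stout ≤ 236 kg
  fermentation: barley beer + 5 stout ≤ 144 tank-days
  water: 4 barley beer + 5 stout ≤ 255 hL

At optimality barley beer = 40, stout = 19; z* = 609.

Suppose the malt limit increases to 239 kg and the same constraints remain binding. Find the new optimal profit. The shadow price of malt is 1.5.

Δb = 3, so new z* = 609 + (1.5)·(3) = 609 + 4.5 = 613.5.

613.5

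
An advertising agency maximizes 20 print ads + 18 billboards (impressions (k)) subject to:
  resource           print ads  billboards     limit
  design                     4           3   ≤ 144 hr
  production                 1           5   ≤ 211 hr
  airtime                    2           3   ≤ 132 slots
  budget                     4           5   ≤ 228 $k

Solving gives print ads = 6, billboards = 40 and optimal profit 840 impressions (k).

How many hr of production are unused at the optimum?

production used = 1·6 + 5·40 = 206; slack = 211 − 206 = 5.

5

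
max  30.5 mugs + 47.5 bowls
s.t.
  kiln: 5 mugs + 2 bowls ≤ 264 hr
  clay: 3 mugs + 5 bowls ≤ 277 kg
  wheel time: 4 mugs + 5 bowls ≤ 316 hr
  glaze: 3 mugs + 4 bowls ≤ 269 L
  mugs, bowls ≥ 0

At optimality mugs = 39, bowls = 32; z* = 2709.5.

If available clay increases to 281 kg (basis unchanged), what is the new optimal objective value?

Check each constraint at x*: kiln 259/264 (slack 5); clay 277/277 (tight); wheel time 316/316 (tight); glaze 245/269 (slack 24).
By complementary slackness, y = 0 for the non-binding constraints.
From A_Bᵀ y = c: 3·y_clay + 4·y_wheel time = 30.5; 5·y_clay + 5·y_wheel time = 47.5.
Solving: y_clay = 7.5, y_wheel time = 2.
Δz = y_clay·Δb = 7.5 × (4) = 30, so new z* = 2709.5 + 30 = 2739.5.

2739.5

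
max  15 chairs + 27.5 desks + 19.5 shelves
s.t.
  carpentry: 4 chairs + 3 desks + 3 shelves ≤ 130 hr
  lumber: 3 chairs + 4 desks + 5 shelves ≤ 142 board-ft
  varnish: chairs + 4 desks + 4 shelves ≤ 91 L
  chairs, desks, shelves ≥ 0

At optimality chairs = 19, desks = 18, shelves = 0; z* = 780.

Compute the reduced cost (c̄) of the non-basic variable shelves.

Check each constraint at x*: carpentry 130/130 (tight); lumber 129/142 (slack 13); varnish 91/91 (tight).
By complementary slackness, y = 0 for the non-binding constraint.
From A_Bᵀ y = c: 4·y_carpentry + 1·y_varnish = 15; 3·y_carpentry + 4·y_varnish = 27.5.
Solving: y_carpentry = 2.5, y_varnish = 5.
Reduced cost of shelves: c₃ − yᵀa₃ = 19.5 − (2.5·3 + 5·4) = 19.5 − 27.5 = -8.

-8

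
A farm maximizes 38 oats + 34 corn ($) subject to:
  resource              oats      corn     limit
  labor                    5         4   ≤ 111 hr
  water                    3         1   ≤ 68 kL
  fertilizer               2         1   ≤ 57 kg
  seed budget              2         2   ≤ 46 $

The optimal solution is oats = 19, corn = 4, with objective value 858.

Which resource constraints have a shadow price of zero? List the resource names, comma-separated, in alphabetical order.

fertilizer, water

labor: 111/111 (binding)
water: 61/68 (slack 7)
fertilizer: 42/57 (slack 15)
seed budget: 46/46 (binding)
By complementary slackness, a constraint with positive slack has shadow price 0 → fertilizer, water.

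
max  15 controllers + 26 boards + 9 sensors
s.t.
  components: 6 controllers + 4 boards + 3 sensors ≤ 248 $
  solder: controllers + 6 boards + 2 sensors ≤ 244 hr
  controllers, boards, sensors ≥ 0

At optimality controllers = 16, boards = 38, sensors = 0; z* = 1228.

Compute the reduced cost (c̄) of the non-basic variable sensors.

-3

Check each constraint at x*: components 248/248 (tight); solder 244/244 (tight).
The binding rows give the dual system: 6·y_components + 1·y_solder = 15 and 4·y_components + 6·y_solder = 26.
→ y_components = 2 and y_solder = 3.
Reduced cost of sensors: c₃ − yᵀa₃ = 9 − (2·3 + 3·2) = 9 − 12 = -3.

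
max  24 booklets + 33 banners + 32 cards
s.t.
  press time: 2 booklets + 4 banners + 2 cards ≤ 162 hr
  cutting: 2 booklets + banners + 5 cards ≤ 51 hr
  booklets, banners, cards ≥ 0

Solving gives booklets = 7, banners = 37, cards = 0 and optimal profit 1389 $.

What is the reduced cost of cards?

-7

Both press time and cutting are binding at x*.
Dual feasibility on the basic columns requires 2·y_press time + 2·y_cutting = 24, 4·y_press time + 1·y_cutting = 33.
This yields shadow prices y_press time = 7, y_cutting = 5.
Reduced cost of cards: c₃ − yᵀa₃ = 32 − (7·2 + 5·5) = 32 − 39 = -7.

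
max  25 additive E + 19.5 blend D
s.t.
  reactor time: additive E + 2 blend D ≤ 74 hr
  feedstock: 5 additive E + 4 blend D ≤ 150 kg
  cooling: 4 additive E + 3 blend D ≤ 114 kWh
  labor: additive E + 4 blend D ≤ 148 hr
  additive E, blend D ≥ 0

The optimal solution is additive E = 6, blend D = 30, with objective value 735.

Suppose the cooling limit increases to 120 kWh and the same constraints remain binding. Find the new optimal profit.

750

Binding: feedstock and cooling. Non-binding: reactor time (8 unused), labor (22 unused).
Slack constraints have shadow price 0 (complementary slackness).
The binding rows give the dual system: 5·y_feedstock + 4·y_cooling = 25 and 4·y_feedstock + 3·y_cooling = 19.5.
Solving: y_feedstock = 3, y_cooling = 2.5.
Δz = y_cooling·Δb = 2.5 × (6) = 15, so new z* = 735 + 15 = 750.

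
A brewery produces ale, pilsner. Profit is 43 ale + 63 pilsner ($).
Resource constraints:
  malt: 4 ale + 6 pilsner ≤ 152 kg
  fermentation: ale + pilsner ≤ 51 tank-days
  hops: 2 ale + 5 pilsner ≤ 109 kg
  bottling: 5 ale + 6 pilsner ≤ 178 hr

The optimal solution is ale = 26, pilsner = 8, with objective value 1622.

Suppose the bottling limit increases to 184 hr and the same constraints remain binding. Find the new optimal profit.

Binding: malt and bottling. Non-binding: fermentation (17 unused), hops (17 unused).
By complementary slackness, y = 0 for the non-binding constraints.
Dual feasibility on the basic columns requires 4·y_malt + 5·y_bottling = 43, 6·y_malt + 6·y_bottling = 63.
Solving: y_malt = 9.5, y_bottling = 1.
Δz = y_bottling·Δb = 1 × (6) = 6, so new z* = 1622 + 6 = 1628.

1628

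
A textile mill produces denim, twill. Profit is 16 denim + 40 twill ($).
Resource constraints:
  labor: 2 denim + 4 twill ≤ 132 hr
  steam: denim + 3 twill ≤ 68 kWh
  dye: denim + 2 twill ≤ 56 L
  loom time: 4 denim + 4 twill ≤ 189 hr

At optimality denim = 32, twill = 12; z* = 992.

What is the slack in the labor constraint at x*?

labor used = 2·32 + 4·12 = 112; slack = 132 − 112 = 20.

20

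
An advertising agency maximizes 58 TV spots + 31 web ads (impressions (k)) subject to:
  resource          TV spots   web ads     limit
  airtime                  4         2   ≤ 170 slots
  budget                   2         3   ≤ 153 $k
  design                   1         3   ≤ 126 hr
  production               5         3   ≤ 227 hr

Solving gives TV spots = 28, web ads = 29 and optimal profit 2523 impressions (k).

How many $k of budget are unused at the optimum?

10

budget used = 2·28 + 3·29 = 143; slack = 153 − 143 = 10.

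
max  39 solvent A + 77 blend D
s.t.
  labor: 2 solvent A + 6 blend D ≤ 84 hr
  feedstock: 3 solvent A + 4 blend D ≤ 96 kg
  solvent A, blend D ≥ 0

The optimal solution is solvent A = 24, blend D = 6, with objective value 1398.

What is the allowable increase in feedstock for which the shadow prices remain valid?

Binding constraints: labor, feedstock. The basis is B = [[2,6],[3,4]] with det -10.
Per unit increase in feedstock, x* moves by d = (0.6, -0.2).
The basis stays optimal until blend D reaches 0; allowable increase = 30 kg.

30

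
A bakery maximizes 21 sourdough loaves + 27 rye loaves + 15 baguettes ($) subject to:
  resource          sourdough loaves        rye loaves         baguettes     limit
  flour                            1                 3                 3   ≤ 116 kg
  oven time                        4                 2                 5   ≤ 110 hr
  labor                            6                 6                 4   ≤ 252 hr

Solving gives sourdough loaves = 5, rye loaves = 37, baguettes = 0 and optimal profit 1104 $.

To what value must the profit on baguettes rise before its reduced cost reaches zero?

21

Check each constraint at x*: flour 116/116 (tight); oven time 94/110 (slack 16); labor 252/252 (tight).
Since oven time is not tight, its dual is 0.
Dual feasibility on the basic columns requires 1·y_flour + 6·y_labor = 21, 3·y_flour + 6·y_labor = 27.
Solving: y_flour = 3, y_labor = 3.
baguettes enters the basis when its profit ≥ yᵀa₃ = 3·3 + 3·4 = 21.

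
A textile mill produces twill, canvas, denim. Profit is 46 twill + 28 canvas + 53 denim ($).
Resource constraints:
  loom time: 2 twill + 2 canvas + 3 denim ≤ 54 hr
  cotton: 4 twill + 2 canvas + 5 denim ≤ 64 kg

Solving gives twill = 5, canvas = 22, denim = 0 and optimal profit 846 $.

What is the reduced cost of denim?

-7

At the optimum: loom time uses 54 of 54 (binding); cotton uses 64 of 64 (binding).
From A_Bᵀ y = c: 2·y_loom time + 4·y_cotton = 46; 2·y_loom time + 2·y_cotton = 28.
Solving: y_loom time = 5, y_cotton = 9.
Reduced cost of denim: c₃ − yᵀa₃ = 53 − (5·3 + 9·5) = 53 − 60 = -7.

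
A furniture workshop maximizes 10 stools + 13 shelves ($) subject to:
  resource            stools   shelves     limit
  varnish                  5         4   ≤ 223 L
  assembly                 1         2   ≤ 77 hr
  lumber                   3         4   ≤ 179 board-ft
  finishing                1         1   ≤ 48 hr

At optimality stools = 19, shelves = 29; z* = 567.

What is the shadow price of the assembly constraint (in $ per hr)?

Binding: assembly and finishing. Non-binding: varnish (12 unused), lumber (6 unused).
Slack constraints have shadow price 0 (complementary slackness).
The binding rows give the dual system: 1·y_assembly + 1·y_finishing = 10 and 2·y_assembly + 1·y_finishing = 13.
Solving: y_assembly = 3, y_finishing = 7.
Shadow price of assembly = 3.

3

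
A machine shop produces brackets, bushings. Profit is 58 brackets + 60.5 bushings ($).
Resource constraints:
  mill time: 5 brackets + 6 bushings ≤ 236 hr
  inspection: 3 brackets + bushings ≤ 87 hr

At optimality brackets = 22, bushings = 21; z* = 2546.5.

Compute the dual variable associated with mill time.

9.5

Check each constraint at x*: mill time 236/236 (tight); inspection 87/87 (tight).
The binding rows give the dual system: 5·y_mill time + 3·y_inspection = 58 and 6·y_mill time + 1·y_inspection = 60.5.
This yields shadow prices y_mill time = 9.5, y_inspection = 3.5.
Shadow price of mill time = 9.5.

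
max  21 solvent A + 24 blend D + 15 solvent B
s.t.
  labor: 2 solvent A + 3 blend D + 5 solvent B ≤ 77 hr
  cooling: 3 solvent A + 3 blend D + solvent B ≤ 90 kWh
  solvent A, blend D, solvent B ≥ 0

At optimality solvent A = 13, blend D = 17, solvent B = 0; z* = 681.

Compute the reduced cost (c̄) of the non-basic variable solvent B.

-5

Check each constraint at x*: labor 77/77 (tight); cooling 90/90 (tight).
Dual feasibility on the basic columns requires 2·y_labor + 3·y_cooling = 21, 3·y_labor + 3·y_cooling = 24.
→ y_labor = 3 and y_cooling = 5.
Reduced cost of solvent B: c₃ − yᵀa₃ = 15 − (3·5 + 5·1) = 15 − 20 = -5.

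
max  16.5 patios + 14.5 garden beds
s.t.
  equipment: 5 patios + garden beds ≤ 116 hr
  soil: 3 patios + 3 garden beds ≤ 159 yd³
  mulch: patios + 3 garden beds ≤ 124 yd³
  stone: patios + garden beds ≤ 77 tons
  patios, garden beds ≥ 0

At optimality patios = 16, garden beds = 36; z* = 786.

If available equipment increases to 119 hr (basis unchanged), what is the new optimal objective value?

793.5

At the optimum: equipment uses 116 of 116 (binding); soil uses 156 of 159 (slack = 3); mulch uses 124 of 124 (binding); stone uses 52 of 77 (slack = 25).
By complementary slackness, y = 0 for the non-binding constraints.
From A_Bᵀ y = c: 5·y_equipment + 1·y_mulch = 16.5; 1·y_equipment + 3·y_mulch = 14.5.
This yields shadow prices y_equipment = 2.5, y_mulch = 4.
Δz = y_equipment·Δb = 2.5 × (3) = 7.5, so new z* = 786 + 7.5 = 793.5.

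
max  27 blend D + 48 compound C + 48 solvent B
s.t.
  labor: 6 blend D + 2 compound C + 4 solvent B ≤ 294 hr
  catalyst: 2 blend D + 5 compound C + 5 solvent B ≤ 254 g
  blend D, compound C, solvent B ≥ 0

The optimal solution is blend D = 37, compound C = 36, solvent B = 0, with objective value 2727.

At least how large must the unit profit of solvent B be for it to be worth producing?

51

Check each constraint at x*: labor 294/294 (tight); catalyst 254/254 (tight).
The binding rows give the dual system: 6·y_labor + 2·y_catalyst = 27 and 2·y_labor + 5·y_catalyst = 48.
This yields shadow prices y_labor = 1.5, y_catalyst = 9.
solvent B enters the basis when its profit ≥ yᵀa₃ = 1.5·4 + 9·5 = 51.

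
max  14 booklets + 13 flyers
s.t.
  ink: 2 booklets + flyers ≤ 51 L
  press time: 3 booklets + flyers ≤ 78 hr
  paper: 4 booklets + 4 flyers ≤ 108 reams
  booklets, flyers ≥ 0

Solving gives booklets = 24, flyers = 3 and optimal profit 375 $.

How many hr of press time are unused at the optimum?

press time used = 3·24 + 1·3 = 75; slack = 78 − 75 = 3.

3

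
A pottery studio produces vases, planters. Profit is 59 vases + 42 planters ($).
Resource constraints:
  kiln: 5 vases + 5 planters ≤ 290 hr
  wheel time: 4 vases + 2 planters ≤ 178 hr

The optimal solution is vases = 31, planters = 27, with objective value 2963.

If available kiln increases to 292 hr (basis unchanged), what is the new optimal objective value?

Check each constraint at x*: kiln 290/290 (tight); wheel time 178/178 (tight).
The binding rows give the dual system: 5·y_kiln + 4·y_wheel time = 59 and 5·y_kiln + 2·y_wheel time = 42.
→ y_kiln = 5 and y_wheel time = 8.5.
Δz = y_kiln·Δb = 5 × (2) = 10, so new z* = 2963 + 10 = 2973.

2973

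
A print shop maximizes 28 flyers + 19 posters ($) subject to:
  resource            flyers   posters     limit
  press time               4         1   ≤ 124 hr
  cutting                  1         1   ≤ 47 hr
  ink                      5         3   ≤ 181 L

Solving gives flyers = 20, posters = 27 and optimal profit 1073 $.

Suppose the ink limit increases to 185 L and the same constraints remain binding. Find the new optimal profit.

Binding: cutting and ink. Non-binding: press time (17 unused).
Slack constraints have shadow price 0 (complementary slackness).
From A_Bᵀ y = c: 1·y_cutting + 5·y_ink = 28; 1·y_cutting + 3·y_ink = 19.
Solving: y_cutting = 5.5, y_ink = 4.5.
Δz = y_ink·Δb = 4.5 × (4) = 18, so new z* = 1073 + 18 = 1091.

1091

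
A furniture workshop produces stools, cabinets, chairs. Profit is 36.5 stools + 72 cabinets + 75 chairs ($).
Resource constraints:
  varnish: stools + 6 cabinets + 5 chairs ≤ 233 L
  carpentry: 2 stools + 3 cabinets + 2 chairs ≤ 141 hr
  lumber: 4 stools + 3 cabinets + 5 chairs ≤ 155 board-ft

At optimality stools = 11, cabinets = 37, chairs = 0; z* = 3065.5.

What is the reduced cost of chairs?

-2.5

Binding: varnish and lumber. Non-binding: carpentry (8 unused).
By complementary slackness, y = 0 for the non-binding constraint.
From A_Bᵀ y = c: 1·y_varnish + 4·y_lumber = 36.5; 6·y_varnish + 3·y_lumber = 72.
→ y_varnish = 8.5 and y_lumber = 7.
Reduced cost of chairs: c₃ − yᵀa₃ = 75 − (8.5·5 + 7·5) = 75 − 77.5 = -2.5.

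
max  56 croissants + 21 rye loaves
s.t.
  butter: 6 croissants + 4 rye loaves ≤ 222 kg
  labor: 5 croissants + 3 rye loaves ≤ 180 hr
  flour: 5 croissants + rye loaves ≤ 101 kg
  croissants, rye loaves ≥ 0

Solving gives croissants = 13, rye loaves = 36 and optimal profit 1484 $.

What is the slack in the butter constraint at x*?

0

butter used = 6·13 + 4·36 = 222; slack = 222 − 222 = 0.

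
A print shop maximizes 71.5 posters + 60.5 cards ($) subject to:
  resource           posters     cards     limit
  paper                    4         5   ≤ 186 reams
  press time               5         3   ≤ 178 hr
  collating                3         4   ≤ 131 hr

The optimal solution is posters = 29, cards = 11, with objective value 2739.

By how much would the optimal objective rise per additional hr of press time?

Binding: press time and collating. Non-binding: paper (15 unused).
Slack constraints have shadow price 0 (complementary slackness).
The binding rows give the dual system: 5·y_press time + 3·y_collating = 71.5 and 3·y_press time + 4·y_collating = 60.5.
→ y_press time = 9.5 and y_collating = 8.
Shadow price of press time = 9.5.

9.5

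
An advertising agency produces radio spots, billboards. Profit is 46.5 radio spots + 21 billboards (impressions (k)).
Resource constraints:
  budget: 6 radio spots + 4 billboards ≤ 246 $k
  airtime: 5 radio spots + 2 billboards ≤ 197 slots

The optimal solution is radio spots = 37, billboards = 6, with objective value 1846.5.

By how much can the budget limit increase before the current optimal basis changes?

148

Binding constraints: budget, airtime. The basis is B = [[6,4],[5,2]] with det -8.
Per unit increase in budget, x* moves by d = (-0.25, 0.625).
The basis stays optimal until radio spots reaches 0; allowable increase = 148 $k.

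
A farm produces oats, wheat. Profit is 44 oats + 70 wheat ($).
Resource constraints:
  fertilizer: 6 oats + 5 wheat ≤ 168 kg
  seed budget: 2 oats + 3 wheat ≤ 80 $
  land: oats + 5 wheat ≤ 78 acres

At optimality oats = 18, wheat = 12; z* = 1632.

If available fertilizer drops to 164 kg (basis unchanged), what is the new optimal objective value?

At the optimum: fertilizer uses 168 of 168 (binding); seed budget uses 72 of 80 (slack = 8); land uses 78 of 78 (binding).
Slack constraints have shadow price 0 (complementary slackness).
Dual feasibility on the basic columns requires 6·y_fertilizer + 1·y_land = 44, 5·y_fertilizer + 5·y_land = 70.
This yields shadow prices y_fertilizer = 6, y_land = 8.
Δz = y_fertilizer·Δb = 6 × (-4) = -24, so new z* = 1632 − 24 = 1608.

1608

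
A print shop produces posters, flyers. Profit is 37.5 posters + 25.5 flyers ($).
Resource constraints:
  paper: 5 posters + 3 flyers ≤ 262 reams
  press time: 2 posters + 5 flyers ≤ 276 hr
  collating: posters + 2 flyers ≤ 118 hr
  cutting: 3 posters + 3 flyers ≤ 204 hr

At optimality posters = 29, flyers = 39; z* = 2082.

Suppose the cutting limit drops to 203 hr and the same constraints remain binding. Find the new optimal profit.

2079.5

Check each constraint at x*: paper 262/262 (tight); press time 253/276 (slack 23); collating 107/118 (slack 11); cutting 204/204 (tight).
Slack constraints have shadow price 0 (complementary slackness).
Dual feasibility on the basic columns requires 5·y_paper + 3·y_cutting = 37.5, 3·y_paper + 3·y_cutting = 25.5.
→ y_paper = 6 and y_cutting = 2.5.
Δz = y_cutting·Δb = 2.5 × (-1) = -2.5, so new z* = 2082 − 2.5 = 2079.5.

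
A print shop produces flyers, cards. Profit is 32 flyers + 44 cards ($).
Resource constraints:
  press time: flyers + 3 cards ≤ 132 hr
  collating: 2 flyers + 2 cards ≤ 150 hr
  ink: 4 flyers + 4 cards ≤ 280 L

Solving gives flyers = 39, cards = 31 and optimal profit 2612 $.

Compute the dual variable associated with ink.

6.5

Binding: press time and ink. Non-binding: collating (10 unused).
By complementary slackness, y = 0 for the non-binding constraint.
From A_Bᵀ y = c: 1·y_press time + 4·y_ink = 32; 3·y_press time + 4·y_ink = 44.
Solving: y_press time = 6, y_ink = 6.5.
Shadow price of ink = 6.5.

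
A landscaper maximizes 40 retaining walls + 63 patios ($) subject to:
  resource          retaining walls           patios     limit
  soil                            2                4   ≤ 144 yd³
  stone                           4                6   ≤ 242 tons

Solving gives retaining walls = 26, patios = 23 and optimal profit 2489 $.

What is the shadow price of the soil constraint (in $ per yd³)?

Check each constraint at x*: soil 144/144 (tight); stone 242/242 (tight).
From A_Bᵀ y = c: 2·y_soil + 4·y_stone = 40; 4·y_soil + 6·y_stone = 63.
→ y_soil = 3 and y_stone = 8.5.
Shadow price of soil = 3.

3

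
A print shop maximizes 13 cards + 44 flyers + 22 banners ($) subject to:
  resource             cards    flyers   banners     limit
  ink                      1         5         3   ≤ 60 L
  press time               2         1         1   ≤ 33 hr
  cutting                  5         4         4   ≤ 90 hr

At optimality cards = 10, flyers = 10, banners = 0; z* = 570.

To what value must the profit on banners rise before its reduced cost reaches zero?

Binding: ink and cutting. Non-binding: press time (3 unused).
By complementary slackness, y = 0 for the non-binding constraint.
Dual feasibility on the basic columns requires 1·y_ink + 5·y_cutting = 13, 5·y_ink + 4·y_cutting = 44.
Solving: y_ink = 8, y_cutting = 1.
banners enters the basis when its profit ≥ yᵀa₃ = 8·3 + 1·4 = 28.

28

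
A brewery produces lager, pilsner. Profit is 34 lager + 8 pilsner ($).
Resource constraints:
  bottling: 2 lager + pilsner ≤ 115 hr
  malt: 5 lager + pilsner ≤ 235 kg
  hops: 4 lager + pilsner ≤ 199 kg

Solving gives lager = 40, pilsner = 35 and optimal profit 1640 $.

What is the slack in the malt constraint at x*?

malt used = 5·40 + 1·35 = 235; slack = 235 − 235 = 0.

0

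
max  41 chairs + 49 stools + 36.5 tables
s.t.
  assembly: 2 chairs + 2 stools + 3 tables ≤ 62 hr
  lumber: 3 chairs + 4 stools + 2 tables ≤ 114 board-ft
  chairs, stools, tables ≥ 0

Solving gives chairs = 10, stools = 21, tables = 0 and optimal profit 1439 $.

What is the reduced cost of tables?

Check each constraint at x*: assembly 62/62 (tight); lumber 114/114 (tight).
From A_Bᵀ y = c: 2·y_assembly + 3·y_lumber = 41; 2·y_assembly + 4·y_lumber = 49.
→ y_assembly = 8.5 and y_lumber = 8.
Reduced cost of tables: c₃ − yᵀa₃ = 36.5 − (8.5·3 + 8·2) = 36.5 − 41.5 = -5.

-5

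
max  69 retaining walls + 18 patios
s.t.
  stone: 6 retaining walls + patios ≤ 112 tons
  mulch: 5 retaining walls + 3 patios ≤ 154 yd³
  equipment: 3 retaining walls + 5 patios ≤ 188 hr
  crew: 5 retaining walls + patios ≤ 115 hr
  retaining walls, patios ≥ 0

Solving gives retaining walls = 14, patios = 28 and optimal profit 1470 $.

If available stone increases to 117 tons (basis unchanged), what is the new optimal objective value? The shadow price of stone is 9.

1515

Δb = 5, so new z* = 1470 + (9)·(5) = 1470 + 45 = 1515.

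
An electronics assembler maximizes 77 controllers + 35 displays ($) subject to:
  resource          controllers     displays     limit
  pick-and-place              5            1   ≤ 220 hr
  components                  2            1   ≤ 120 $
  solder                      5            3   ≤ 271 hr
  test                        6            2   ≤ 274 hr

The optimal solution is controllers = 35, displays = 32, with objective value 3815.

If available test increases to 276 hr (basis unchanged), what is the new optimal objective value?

Check each constraint at x*: pick-and-place 207/220 (slack 13); components 102/120 (slack 18); solder 271/271 (tight); test 274/274 (tight).
Slack constraints have shadow price 0 (complementary slackness).
The binding rows give the dual system: 5·y_solder + 6·y_test = 77 and 3·y_solder + 2·y_test = 35.
→ y_solder = 7 and y_test = 7.
Δz = y_test·Δb = 7 × (2) = 14, so new z* = 3815 + 14 = 3829.

3829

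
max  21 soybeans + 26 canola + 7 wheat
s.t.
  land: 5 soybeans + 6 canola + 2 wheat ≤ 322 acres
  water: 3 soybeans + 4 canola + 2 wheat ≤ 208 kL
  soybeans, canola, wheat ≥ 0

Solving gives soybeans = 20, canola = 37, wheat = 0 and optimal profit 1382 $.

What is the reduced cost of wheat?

Check each constraint at x*: land 322/322 (tight); water 208/208 (tight).
The binding rows give the dual system: 5·y_land + 3·y_water = 21 and 6·y_land + 4·y_water = 26.
Solving: y_land = 3, y_water = 2.
Reduced cost of wheat: c₃ − yᵀa₃ = 7 − (3·2 + 2·2) = 7 − 10 = -3.

-3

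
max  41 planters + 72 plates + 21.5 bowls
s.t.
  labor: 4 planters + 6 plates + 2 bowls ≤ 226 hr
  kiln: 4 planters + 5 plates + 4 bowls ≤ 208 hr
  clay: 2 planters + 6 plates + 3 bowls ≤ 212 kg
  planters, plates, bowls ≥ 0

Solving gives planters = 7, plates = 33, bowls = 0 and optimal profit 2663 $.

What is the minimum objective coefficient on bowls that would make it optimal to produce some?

Check each constraint at x*: labor 226/226 (tight); kiln 193/208 (slack 15); clay 212/212 (tight).
Slack constraints have shadow price 0 (complementary slackness).
Dual feasibility on the basic columns requires 4·y_labor + 2·y_clay = 41, 6·y_labor + 6·y_clay = 72.
→ y_labor = 8.5 and y_clay = 3.5.
bowls enters the basis when its profit ≥ yᵀa₃ = 8.5·2 + 3.5·3 = 27.5.

27.5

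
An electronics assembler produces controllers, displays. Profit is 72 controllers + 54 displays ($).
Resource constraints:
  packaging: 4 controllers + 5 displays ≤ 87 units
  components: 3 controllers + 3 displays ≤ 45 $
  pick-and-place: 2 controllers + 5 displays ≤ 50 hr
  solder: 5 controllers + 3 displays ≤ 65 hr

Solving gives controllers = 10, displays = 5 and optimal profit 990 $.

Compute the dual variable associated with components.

9

Binding: components and solder. Non-binding: packaging (22 unused), pick-and-place (5 unused).
Slack constraints have shadow price 0 (complementary slackness).
From A_Bᵀ y = c: 3·y_components + 5·y_solder = 72; 3·y_components + 3·y_solder = 54.
→ y_components = 9 and y_solder = 9.
Shadow price of components = 9.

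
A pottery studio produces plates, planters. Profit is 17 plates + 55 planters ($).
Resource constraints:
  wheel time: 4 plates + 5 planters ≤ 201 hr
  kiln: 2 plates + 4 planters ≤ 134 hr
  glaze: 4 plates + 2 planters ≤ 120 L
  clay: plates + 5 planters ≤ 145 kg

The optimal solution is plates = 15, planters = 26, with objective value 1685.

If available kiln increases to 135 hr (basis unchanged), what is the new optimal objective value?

Binding: kiln and clay. Non-binding: wheel time (11 unused), glaze (8 unused).
By complementary slackness, y = 0 for the non-binding constraints.
Dual feasibility on the basic columns requires 2·y_kiln + 1·y_clay = 17, 4·y_kiln + 5·y_clay = 55.
→ y_kiln = 5 and y_clay = 7.
Δz = y_kiln·Δb = 5 × (1) = 5, so new z* = 1685 + 5 = 1690.

1690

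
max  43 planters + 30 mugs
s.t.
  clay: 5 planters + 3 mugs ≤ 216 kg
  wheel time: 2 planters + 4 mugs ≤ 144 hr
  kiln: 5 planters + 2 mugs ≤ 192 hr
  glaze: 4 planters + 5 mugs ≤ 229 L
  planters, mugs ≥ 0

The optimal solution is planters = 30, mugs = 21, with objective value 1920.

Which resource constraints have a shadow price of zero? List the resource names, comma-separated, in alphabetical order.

clay, glaze

clay: 213/216 (slack 3)
wheel time: 144/144 (binding)
kiln: 192/192 (binding)
glaze: 225/229 (slack 4)
By complementary slackness, a constraint with positive slack has shadow price 0 → clay, glaze.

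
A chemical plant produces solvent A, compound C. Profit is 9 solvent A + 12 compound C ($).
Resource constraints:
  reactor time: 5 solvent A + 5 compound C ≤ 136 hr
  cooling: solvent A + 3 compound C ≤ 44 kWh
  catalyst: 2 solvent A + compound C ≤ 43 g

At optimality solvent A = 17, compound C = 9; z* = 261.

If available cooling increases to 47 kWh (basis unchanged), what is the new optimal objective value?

270

At the optimum: reactor time uses 130 of 136 (slack = 6); cooling uses 44 of 44 (binding); catalyst uses 43 of 43 (binding).
Slack constraints have shadow price 0 (complementary slackness).
The binding rows give the dual system: 1·y_cooling + 2·y_catalyst = 9 and 3·y_cooling + 1·y_catalyst = 12.
This yields shadow prices y_cooling = 3, y_catalyst = 3.
Δz = y_cooling·Δb = 3 × (3) = 9, so new z* = 261 + 9 = 270.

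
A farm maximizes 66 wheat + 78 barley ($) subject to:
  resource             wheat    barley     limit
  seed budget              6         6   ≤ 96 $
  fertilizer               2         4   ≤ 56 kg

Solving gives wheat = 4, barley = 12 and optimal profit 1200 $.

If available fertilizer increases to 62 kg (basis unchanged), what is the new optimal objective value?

1236

At the optimum: seed budget uses 96 of 96 (binding); fertilizer uses 56 of 56 (binding).
The binding rows give the dual system: 6·y_seed budget + 2·y_fertilizer = 66 and 6·y_seed budget + 4·y_fertilizer = 78.
Solving: y_seed budget = 9, y_fertilizer = 6.
Δz = y_fertilizer·Δb = 6 × (6) = 36, so new z* = 1200 + 36 = 1236.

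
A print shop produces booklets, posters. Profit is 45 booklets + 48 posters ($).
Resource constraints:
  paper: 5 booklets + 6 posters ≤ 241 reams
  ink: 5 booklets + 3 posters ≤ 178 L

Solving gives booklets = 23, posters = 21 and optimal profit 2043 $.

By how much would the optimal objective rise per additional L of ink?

At the optimum: paper uses 241 of 241 (binding); ink uses 178 of 178 (binding).
The binding rows give the dual system: 5·y_paper + 5·y_ink = 45 and 6·y_paper + 3·y_ink = 48.
→ y_paper = 7 and y_ink = 2.
Shadow price of ink = 2.

2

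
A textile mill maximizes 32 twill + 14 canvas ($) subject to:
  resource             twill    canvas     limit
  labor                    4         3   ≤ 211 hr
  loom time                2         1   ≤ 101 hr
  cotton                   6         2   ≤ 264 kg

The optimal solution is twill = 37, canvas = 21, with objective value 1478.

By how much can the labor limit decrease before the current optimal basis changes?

35

Binding constraints: labor, cotton. The basis is B = [[4,3],[6,2]] with det -10.
Per unit decrease in labor, x* moves by d = (0.2, -0.6).
The basis stays optimal until canvas reaches 0; allowable decrease = 35 hr.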